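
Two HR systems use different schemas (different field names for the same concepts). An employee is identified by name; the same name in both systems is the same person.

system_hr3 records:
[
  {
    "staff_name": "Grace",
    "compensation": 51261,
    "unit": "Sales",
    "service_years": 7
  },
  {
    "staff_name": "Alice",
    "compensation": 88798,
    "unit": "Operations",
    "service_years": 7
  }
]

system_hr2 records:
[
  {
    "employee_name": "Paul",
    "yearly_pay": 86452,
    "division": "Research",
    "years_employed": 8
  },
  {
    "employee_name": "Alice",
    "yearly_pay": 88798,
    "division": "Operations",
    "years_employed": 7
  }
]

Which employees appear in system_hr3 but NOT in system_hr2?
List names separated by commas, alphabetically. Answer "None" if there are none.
Grace

Schema mapping: "staff_name" (system_hr3) = "employee_name" (system_hr2) = employee name

Names in system_hr3: ['Alice', 'Grace']
Names in system_hr2: ['Alice', 'Paul']

In system_hr3 but not system_hr2: ['Grace']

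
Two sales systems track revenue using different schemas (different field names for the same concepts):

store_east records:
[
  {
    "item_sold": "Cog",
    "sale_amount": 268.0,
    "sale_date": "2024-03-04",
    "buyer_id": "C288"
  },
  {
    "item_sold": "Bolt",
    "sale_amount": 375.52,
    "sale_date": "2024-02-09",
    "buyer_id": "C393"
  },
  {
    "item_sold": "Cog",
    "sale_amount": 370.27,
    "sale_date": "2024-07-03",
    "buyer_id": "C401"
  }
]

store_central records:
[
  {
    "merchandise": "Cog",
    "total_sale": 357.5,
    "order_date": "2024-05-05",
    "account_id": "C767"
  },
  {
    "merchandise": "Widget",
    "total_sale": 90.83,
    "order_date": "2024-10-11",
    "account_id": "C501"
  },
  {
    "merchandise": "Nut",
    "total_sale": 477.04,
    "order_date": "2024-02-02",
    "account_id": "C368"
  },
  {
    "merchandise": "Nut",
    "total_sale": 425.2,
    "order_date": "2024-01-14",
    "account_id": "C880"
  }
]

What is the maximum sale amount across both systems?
477.04

Reconcile: "sale_amount" (store_east) = "total_sale" (store_central) = sale amount

Maximum in store_east: 375.52
Maximum in store_central: 477.04

Overall maximum: max(375.52, 477.04) = 477.04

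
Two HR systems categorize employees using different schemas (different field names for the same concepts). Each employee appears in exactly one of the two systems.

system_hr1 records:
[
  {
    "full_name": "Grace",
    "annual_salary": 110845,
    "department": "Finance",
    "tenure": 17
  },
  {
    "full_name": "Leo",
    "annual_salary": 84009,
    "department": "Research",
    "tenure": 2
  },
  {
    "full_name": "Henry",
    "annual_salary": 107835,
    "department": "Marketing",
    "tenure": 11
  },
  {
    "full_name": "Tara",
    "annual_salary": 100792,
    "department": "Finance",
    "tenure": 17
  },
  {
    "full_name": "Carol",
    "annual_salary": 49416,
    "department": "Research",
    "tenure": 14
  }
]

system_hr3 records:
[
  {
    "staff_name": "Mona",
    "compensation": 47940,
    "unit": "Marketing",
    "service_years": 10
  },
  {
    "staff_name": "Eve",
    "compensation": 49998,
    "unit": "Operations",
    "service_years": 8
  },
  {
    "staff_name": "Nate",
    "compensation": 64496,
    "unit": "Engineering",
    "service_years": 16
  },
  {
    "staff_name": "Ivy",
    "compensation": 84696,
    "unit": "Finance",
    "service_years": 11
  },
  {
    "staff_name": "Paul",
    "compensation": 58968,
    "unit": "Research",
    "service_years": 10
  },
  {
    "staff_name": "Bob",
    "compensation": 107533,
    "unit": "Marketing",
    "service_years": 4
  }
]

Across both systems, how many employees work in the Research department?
3

Schema mapping: "department" (system_hr1) = "unit" (system_hr3) = department

Research employees in system_hr1: 2
Research employees in system_hr3: 1

Total in Research: 2 + 1 = 3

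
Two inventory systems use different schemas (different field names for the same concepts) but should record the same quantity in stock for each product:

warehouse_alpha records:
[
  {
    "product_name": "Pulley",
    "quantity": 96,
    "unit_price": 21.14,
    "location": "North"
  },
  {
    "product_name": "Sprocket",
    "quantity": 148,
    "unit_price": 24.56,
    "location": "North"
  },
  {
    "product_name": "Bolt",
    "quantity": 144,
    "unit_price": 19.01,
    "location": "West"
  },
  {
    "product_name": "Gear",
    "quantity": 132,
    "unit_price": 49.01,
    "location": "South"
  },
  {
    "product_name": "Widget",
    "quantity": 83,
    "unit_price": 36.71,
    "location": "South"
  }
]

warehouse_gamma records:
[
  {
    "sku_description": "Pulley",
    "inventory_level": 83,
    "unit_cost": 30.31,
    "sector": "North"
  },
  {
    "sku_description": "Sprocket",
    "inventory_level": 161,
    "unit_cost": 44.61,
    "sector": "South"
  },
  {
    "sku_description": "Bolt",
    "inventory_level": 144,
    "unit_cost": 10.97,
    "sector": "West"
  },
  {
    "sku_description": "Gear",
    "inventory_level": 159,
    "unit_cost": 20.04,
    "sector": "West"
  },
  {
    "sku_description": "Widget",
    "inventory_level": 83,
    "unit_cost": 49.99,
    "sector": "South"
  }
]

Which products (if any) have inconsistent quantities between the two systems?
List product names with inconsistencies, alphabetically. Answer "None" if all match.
Gear, Pulley, Sprocket

Schema mappings:
- "product_name" (warehouse_alpha) = "sku_description" (warehouse_gamma) = product name
- "quantity" (warehouse_alpha) = "inventory_level" (warehouse_gamma) = quantity

Comparison:
  Pulley: 96 vs 83 - MISMATCH
  Sprocket: 148 vs 161 - MISMATCH
  Bolt: 144 vs 144 - MATCH
  Gear: 132 vs 159 - MISMATCH
  Widget: 83 vs 83 - MATCH

Products with inconsistencies: Gear, Pulley, Sprocket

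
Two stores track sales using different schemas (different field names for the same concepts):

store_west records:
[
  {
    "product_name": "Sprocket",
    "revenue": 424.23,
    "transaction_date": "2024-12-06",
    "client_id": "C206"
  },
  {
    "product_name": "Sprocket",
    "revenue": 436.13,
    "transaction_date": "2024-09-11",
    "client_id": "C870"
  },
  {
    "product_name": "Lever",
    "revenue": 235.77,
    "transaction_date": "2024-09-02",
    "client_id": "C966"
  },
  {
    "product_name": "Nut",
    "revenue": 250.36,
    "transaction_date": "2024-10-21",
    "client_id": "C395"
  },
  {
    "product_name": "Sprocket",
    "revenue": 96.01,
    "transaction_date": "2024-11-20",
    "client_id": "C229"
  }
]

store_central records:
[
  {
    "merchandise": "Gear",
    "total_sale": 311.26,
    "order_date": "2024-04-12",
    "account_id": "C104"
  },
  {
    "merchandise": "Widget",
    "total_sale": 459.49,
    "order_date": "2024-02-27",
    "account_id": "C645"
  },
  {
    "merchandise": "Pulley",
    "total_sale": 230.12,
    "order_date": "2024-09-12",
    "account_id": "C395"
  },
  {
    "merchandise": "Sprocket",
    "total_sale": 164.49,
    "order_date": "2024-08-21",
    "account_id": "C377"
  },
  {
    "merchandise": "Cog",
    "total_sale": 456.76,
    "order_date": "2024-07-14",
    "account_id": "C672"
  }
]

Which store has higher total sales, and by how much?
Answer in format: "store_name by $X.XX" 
store_central by $179.62

Schema mapping: "revenue" (store_west) = "total_sale" (store_central) = sale amount

Total for store_west: 1442.50
Total for store_central: 1622.12

Difference: |1442.50 - 1622.12| = 179.62
store_central has higher sales by $179.62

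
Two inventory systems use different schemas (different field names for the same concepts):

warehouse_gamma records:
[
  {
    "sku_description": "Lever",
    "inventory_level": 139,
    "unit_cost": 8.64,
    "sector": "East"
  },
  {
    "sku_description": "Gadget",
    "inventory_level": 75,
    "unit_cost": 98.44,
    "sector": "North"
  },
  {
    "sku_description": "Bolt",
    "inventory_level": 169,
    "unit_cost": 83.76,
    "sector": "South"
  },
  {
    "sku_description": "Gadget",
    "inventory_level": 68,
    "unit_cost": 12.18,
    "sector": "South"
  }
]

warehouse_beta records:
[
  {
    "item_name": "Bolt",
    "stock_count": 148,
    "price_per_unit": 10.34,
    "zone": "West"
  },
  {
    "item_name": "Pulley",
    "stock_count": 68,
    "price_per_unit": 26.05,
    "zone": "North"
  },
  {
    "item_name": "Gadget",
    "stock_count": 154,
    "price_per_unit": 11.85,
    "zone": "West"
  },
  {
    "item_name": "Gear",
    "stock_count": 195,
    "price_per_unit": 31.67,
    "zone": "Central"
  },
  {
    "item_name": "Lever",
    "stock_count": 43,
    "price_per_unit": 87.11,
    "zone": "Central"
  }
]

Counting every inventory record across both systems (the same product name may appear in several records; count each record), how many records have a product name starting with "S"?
0

Schema mapping: "sku_description" (warehouse_gamma) = "item_name" (warehouse_beta) = product name

Records with product name starting with "S" in warehouse_gamma: 0
Records with product name starting with "S" in warehouse_beta: 0

Total: 0 + 0 = 0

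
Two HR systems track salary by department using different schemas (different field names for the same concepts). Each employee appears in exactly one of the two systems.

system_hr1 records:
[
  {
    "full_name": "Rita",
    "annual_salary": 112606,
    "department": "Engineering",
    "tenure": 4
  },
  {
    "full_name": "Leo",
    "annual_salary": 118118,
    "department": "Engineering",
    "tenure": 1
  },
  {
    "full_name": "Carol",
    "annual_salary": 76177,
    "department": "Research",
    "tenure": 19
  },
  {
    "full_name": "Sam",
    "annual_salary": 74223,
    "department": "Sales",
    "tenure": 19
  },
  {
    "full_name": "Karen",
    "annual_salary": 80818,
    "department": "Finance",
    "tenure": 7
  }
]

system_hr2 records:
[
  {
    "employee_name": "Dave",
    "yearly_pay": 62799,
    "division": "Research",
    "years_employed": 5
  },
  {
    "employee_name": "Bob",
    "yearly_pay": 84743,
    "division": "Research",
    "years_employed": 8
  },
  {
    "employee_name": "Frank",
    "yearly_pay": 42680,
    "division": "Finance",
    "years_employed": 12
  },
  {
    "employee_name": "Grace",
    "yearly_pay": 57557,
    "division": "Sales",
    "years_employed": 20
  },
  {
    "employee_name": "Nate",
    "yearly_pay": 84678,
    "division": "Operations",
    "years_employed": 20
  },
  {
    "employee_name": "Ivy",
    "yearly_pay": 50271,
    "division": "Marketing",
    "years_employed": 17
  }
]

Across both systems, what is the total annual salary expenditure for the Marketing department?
50271

Schema mappings:
- "department" (system_hr1) = "division" (system_hr2) = department
- "annual_salary" (system_hr1) = "yearly_pay" (system_hr2) = salary

Marketing salaries from system_hr1: 0
Marketing salaries from system_hr2: 50271

Total: 0 + 50271 = 50271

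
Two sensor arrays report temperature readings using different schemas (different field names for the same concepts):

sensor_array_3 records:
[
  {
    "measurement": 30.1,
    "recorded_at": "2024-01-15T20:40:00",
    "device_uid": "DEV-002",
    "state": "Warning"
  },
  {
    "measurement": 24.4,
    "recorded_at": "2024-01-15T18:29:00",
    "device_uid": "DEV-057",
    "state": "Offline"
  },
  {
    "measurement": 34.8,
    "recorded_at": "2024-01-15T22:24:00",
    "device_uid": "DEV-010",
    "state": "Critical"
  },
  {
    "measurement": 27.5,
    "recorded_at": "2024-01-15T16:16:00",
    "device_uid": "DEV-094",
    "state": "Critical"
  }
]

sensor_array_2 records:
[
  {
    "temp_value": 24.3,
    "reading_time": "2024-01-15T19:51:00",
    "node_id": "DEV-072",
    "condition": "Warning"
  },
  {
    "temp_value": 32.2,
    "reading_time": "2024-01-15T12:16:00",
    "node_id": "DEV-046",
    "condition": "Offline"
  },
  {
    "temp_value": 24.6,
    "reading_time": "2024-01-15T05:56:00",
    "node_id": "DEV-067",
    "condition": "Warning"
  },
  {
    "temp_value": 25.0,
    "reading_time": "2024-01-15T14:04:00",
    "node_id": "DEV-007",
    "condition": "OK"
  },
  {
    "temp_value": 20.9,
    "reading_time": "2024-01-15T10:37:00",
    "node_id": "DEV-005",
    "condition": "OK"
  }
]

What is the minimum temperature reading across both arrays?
20.9

Schema mapping: "measurement" (sensor_array_3) = "temp_value" (sensor_array_2) = temperature reading

Minimum in sensor_array_3: 24.4
Minimum in sensor_array_2: 20.9

Overall minimum: min(24.4, 20.9) = 20.9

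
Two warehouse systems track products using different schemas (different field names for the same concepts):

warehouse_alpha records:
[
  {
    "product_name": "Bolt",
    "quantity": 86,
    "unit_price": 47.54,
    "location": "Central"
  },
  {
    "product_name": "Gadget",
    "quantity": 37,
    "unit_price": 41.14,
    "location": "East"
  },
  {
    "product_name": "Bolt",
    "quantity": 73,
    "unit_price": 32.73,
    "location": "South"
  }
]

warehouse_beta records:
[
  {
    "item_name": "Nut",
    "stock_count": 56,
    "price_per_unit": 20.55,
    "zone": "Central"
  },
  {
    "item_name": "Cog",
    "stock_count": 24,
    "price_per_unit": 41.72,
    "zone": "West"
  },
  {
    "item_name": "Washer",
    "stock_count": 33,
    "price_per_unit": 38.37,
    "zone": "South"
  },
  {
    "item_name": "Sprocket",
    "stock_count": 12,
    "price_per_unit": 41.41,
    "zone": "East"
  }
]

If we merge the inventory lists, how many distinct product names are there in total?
6

Schema mapping: "product_name" (warehouse_alpha) = "item_name" (warehouse_beta) = product name

Products in warehouse_alpha: ['Bolt', 'Gadget']
Products in warehouse_beta: ['Cog', 'Nut', 'Sprocket', 'Washer']

Union (unique products): ['Bolt', 'Cog', 'Gadget', 'Nut', 'Sprocket', 'Washer']
Count: 6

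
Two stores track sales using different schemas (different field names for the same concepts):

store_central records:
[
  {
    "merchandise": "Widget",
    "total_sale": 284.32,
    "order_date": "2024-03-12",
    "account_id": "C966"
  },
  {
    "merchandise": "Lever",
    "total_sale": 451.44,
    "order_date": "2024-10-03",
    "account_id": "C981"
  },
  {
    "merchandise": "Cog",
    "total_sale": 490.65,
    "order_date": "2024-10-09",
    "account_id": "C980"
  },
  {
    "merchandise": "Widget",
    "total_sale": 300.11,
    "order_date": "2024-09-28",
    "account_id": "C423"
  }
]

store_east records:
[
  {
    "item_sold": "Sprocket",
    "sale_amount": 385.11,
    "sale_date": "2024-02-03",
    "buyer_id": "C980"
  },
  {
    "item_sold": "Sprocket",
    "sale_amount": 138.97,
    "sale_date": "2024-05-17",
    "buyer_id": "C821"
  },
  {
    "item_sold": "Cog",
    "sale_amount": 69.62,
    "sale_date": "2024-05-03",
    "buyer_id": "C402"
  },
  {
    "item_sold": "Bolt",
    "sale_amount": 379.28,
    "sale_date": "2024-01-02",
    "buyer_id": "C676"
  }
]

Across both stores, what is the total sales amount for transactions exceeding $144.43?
2290.91

Schema mapping: "total_sale" (store_central) = "sale_amount" (store_east) = sale amount

Sum of sales > $144.43 in store_central: 1526.52
Sum of sales > $144.43 in store_east: 764.39

Total: 1526.52 + 764.39 = 2290.91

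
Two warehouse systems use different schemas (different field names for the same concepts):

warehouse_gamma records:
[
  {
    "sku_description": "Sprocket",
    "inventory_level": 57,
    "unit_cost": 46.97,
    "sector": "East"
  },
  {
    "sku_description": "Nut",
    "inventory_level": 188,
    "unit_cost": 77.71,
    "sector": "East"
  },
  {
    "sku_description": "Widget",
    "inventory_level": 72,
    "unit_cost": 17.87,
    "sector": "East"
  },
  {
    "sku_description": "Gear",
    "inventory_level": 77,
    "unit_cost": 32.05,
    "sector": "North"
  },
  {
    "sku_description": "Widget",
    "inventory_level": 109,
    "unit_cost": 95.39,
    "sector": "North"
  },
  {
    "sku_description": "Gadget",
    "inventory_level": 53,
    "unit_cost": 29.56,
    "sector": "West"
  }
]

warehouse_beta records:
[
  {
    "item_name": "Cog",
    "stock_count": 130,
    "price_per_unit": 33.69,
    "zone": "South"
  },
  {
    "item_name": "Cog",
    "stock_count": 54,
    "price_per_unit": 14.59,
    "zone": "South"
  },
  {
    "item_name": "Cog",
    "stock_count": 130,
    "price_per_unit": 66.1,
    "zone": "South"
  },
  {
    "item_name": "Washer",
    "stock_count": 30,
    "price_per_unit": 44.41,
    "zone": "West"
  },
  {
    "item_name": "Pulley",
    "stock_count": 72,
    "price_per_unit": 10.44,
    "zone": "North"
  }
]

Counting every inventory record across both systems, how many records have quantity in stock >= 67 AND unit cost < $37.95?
4

Schema mappings:
- "inventory_level" (warehouse_gamma) = "stock_count" (warehouse_beta) = quantity
- "unit_cost" (warehouse_gamma) = "price_per_unit" (warehouse_beta) = unit cost

Records meeting both conditions in warehouse_gamma: 2
Records meeting both conditions in warehouse_beta: 2

Total: 2 + 2 = 4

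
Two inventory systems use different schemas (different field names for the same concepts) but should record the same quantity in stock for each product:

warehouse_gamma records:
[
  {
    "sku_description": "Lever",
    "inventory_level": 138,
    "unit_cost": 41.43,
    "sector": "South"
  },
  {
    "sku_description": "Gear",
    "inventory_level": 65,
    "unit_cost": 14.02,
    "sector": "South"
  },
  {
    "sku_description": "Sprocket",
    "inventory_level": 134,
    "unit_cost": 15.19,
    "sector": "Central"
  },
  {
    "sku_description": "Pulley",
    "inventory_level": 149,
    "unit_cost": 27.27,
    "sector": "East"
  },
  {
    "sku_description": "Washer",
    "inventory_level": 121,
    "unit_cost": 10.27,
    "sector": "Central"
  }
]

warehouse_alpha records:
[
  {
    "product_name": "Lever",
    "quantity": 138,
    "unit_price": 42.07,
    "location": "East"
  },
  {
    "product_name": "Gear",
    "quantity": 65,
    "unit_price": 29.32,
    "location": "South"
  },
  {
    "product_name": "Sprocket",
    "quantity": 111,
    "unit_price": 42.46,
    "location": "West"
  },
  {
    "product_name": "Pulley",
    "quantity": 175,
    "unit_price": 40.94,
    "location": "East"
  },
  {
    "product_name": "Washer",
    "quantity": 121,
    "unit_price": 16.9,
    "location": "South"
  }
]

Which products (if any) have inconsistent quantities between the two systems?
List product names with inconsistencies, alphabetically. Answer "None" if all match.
Pulley, Sprocket

Schema mappings:
- "sku_description" (warehouse_gamma) = "product_name" (warehouse_alpha) = product name
- "inventory_level" (warehouse_gamma) = "quantity" (warehouse_alpha) = quantity

Comparison:
  Lever: 138 vs 138 - MATCH
  Gear: 65 vs 65 - MATCH
  Sprocket: 134 vs 111 - MISMATCH
  Pulley: 149 vs 175 - MISMATCH
  Washer: 121 vs 121 - MATCH

Products with inconsistencies: Pulley, Sprocket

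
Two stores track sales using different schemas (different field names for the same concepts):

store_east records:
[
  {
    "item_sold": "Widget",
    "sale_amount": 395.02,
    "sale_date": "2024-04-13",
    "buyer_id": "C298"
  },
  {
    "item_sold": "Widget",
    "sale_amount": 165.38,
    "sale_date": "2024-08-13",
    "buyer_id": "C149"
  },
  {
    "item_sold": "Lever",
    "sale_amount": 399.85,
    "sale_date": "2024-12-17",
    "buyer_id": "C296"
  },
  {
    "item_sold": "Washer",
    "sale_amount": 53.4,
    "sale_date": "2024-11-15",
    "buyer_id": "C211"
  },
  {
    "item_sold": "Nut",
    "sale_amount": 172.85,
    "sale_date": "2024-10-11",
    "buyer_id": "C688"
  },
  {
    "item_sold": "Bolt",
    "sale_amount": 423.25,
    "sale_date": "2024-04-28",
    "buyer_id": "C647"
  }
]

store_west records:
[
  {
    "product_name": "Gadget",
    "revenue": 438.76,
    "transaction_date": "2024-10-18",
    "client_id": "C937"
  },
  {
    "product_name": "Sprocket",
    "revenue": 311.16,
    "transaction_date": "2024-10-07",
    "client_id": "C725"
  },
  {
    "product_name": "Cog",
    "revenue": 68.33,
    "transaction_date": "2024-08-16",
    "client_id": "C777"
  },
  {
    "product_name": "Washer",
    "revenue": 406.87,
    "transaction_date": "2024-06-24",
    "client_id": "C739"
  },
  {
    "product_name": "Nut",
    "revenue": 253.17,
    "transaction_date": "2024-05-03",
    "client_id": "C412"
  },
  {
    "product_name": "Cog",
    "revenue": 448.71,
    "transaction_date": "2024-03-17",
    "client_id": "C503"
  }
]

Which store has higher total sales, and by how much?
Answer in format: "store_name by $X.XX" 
store_west by $317.25

Schema mapping: "sale_amount" (store_east) = "revenue" (store_west) = sale amount

Total for store_east: 1609.75
Total for store_west: 1927.00

Difference: |1609.75 - 1927.00| = 317.25
store_west has higher sales by $317.25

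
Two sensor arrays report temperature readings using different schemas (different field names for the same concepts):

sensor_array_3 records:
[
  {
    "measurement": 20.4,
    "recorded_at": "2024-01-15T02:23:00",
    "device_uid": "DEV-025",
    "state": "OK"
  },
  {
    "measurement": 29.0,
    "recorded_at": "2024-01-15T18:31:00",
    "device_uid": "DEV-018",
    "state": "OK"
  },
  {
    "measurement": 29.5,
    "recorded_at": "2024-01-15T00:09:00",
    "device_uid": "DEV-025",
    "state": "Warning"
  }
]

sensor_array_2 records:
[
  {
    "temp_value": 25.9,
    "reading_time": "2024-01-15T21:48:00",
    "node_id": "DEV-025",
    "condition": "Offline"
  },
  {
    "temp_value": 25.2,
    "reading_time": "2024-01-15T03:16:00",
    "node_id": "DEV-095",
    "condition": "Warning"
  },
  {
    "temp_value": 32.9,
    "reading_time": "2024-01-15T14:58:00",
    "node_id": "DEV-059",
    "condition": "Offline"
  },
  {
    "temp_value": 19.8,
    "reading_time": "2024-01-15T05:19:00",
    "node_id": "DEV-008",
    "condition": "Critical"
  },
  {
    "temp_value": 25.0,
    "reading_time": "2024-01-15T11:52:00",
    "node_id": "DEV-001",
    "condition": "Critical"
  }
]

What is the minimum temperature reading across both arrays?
19.8

Schema mapping: "measurement" (sensor_array_3) = "temp_value" (sensor_array_2) = temperature reading

Minimum in sensor_array_3: 20.4
Minimum in sensor_array_2: 19.8

Overall minimum: min(20.4, 19.8) = 19.8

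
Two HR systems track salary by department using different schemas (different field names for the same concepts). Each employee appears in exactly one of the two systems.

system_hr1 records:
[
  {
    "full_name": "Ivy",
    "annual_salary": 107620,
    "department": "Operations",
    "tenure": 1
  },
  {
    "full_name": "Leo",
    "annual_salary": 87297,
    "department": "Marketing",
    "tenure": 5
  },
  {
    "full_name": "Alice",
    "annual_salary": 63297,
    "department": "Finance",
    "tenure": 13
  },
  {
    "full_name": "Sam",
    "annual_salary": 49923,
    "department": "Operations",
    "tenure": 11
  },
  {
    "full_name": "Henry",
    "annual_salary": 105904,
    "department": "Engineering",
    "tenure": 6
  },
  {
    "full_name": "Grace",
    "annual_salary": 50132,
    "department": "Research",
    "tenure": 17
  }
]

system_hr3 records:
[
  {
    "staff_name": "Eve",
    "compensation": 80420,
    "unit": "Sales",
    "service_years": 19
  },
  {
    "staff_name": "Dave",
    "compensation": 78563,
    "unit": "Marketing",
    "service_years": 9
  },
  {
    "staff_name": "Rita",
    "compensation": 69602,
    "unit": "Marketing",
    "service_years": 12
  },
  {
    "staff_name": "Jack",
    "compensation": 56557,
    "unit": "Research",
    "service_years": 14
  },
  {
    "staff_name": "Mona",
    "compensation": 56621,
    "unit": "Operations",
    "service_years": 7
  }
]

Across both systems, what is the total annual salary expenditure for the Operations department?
214164

Schema mappings:
- "department" (system_hr1) = "unit" (system_hr3) = department
- "annual_salary" (system_hr1) = "compensation" (system_hr3) = salary

Operations salaries from system_hr1: 157543
Operations salaries from system_hr3: 56621

Total: 157543 + 56621 = 214164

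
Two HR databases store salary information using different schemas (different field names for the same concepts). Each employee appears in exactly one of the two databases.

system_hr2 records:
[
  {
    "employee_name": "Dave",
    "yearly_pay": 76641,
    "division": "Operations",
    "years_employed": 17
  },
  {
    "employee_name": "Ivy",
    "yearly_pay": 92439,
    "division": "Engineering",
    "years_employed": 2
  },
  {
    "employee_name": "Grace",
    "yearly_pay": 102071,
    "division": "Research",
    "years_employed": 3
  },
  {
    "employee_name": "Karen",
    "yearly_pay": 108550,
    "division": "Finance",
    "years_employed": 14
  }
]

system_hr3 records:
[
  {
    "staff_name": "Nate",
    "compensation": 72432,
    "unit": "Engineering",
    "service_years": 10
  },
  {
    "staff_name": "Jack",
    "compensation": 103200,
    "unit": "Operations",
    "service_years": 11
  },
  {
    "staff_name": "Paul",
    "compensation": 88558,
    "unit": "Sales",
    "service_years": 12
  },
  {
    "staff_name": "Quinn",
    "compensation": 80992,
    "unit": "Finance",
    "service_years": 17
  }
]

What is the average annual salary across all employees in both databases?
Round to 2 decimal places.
90610.38

Schema mapping: "yearly_pay" (system_hr2) = "compensation" (system_hr3) = annual salary

All salaries: [76641, 92439, 102071, 108550, 72432, 103200, 88558, 80992]
Sum: 724883
Count: 8
Average: 724883 / 8 = 90610.38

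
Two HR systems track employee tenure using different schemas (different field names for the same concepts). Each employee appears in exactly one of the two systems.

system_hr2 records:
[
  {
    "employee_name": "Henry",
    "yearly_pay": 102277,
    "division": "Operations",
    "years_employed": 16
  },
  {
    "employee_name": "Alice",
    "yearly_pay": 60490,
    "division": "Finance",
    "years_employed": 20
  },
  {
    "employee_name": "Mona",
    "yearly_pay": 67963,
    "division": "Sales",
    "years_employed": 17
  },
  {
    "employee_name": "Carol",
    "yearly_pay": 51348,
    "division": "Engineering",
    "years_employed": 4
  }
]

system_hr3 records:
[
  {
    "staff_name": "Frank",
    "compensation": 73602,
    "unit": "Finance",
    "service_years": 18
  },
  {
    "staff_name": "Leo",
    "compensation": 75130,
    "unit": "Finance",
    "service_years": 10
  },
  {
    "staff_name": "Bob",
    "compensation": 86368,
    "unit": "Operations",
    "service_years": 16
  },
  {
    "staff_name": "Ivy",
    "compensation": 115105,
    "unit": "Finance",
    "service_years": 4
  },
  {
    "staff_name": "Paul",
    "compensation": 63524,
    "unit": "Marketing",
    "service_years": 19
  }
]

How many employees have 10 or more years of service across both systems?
7

Reconcile schemas: "years_employed" (system_hr2) = "service_years" (system_hr3) = years of service

From system_hr2: 3 employees with >= 10 years
From system_hr3: 4 employees with >= 10 years

Total: 3 + 4 = 7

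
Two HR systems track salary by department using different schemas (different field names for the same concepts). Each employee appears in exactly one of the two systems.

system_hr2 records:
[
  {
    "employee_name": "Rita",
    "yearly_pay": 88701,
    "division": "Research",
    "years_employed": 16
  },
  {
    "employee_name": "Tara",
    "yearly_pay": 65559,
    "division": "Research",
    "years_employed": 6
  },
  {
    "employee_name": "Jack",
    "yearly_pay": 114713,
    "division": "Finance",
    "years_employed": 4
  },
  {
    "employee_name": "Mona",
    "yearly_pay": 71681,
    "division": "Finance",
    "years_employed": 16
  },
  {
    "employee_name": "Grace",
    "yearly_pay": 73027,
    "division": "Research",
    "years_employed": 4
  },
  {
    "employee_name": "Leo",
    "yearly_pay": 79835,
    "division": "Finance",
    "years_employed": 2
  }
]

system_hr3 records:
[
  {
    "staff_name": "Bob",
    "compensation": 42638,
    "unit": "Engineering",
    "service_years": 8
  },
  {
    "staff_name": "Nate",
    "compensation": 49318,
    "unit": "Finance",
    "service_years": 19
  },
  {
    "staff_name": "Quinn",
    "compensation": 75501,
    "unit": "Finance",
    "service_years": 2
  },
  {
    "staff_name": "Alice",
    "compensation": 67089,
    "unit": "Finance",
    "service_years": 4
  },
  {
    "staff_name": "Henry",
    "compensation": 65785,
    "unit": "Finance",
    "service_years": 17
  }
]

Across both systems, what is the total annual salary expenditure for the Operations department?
0

Schema mappings:
- "division" (system_hr2) = "unit" (system_hr3) = department
- "yearly_pay" (system_hr2) = "compensation" (system_hr3) = salary

Operations salaries from system_hr2: 0
Operations salaries from system_hr3: 0

Total: 0 + 0 = 0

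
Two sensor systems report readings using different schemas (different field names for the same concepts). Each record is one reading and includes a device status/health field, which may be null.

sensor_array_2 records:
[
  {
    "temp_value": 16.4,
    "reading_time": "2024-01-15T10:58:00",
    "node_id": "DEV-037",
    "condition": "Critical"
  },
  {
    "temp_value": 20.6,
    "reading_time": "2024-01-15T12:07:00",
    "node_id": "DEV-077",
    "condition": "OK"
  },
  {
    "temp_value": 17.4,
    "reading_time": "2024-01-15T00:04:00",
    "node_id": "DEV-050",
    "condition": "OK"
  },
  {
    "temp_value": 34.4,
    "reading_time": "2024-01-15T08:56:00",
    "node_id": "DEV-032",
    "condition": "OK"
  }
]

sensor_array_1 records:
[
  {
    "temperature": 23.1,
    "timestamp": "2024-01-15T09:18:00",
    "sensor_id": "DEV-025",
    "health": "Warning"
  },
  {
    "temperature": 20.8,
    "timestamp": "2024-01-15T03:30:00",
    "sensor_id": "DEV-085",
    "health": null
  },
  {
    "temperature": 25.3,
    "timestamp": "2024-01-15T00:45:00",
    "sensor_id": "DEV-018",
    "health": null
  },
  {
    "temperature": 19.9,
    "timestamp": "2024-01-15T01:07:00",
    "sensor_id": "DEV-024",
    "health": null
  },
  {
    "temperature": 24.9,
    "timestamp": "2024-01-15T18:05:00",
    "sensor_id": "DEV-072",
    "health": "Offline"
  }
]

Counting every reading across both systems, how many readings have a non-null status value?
6

Schema mapping: "condition" (sensor_array_2) = "health" (sensor_array_1) = status

Non-null in sensor_array_2: 4
Non-null in sensor_array_1: 2

Total non-null: 4 + 2 = 6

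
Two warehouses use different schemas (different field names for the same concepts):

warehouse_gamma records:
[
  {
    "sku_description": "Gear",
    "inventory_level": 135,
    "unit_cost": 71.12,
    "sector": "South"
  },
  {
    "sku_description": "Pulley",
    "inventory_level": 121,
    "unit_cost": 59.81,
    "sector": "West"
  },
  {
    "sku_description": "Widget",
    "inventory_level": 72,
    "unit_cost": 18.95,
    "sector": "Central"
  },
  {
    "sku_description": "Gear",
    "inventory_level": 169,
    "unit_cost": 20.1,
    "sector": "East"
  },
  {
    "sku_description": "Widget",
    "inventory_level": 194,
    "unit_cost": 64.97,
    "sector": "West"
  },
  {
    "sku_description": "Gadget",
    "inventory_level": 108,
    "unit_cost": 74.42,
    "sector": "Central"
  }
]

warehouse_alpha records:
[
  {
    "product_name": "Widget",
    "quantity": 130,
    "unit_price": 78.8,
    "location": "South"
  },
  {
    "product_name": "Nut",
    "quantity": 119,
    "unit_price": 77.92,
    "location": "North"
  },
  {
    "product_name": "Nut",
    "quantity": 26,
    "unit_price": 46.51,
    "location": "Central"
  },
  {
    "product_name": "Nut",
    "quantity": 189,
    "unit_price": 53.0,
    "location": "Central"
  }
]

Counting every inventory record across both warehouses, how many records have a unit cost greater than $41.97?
8

Schema mapping: "unit_cost" (warehouse_gamma) = "unit_price" (warehouse_alpha) = unit cost

Records > $41.97 in warehouse_gamma: 4
Records > $41.97 in warehouse_alpha: 4

Total count: 4 + 4 = 8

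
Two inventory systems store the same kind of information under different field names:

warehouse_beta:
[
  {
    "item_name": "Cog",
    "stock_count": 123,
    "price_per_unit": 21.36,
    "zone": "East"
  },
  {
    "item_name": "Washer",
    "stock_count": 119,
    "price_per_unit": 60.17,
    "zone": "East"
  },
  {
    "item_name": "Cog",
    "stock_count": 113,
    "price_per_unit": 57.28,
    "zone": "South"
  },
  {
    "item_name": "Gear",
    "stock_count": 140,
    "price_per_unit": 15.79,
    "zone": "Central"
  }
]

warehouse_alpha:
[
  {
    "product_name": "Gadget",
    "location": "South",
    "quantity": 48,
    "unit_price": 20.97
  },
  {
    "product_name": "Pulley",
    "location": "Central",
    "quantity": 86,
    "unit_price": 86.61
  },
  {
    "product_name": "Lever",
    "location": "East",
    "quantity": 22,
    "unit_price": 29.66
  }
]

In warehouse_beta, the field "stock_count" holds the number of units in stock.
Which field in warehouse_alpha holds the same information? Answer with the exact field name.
quantity

In warehouse_beta, "stock_count" holds the number of units in stock.
The fields in warehouse_alpha are: "product_name", "location", "quantity", "unit_price".
"quantity" is the match: the name refers to the same concept and its values are whole-number counts (e.g. 48, 86).
The other fields ("product_name", "location", "unit_price") hold different kinds of data.

So "stock_count" in warehouse_beta corresponds to "quantity" in warehouse_alpha.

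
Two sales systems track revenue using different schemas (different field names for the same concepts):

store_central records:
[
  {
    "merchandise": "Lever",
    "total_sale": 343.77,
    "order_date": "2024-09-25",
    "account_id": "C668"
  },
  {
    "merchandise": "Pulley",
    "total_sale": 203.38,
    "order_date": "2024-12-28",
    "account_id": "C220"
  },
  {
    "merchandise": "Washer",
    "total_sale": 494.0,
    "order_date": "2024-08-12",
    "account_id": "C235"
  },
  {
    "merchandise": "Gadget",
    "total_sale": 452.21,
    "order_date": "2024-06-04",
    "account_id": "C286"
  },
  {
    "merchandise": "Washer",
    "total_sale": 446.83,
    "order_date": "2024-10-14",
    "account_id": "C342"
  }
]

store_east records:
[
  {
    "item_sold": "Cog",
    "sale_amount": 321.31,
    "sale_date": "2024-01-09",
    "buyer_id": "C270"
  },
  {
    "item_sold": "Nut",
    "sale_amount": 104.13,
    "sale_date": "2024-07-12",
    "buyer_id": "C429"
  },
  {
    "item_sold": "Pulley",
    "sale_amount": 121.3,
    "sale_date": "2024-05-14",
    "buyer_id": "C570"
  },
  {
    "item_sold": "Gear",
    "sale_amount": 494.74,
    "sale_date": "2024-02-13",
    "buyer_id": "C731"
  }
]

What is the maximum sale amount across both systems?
494.74

Reconcile: "total_sale" (store_central) = "sale_amount" (store_east) = sale amount

Maximum in store_central: 494.0
Maximum in store_east: 494.74

Overall maximum: max(494.0, 494.74) = 494.74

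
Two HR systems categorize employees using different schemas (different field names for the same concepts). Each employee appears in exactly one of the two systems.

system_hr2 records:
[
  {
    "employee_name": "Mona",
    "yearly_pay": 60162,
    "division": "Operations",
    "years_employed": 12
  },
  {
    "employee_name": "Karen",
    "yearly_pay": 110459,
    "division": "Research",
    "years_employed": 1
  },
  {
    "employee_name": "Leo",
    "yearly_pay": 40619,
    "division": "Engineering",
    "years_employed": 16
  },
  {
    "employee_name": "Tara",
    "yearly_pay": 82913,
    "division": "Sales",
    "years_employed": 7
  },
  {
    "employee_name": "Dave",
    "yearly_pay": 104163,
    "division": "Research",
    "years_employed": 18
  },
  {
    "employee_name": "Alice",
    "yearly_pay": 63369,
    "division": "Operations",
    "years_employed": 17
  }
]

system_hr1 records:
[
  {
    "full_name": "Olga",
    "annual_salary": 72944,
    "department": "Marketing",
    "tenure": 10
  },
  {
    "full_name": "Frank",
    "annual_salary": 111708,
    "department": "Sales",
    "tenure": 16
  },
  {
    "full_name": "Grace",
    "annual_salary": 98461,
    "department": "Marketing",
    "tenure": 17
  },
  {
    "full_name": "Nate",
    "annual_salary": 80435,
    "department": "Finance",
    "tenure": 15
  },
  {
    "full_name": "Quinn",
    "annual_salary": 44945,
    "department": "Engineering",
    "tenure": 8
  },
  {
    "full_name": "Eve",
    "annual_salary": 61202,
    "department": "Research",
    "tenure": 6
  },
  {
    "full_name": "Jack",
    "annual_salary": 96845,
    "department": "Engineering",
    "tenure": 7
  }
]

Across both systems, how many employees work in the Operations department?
2

Schema mapping: "division" (system_hr2) = "department" (system_hr1) = department

Operations employees in system_hr2: 2
Operations employees in system_hr1: 0

Total in Operations: 2 + 0 = 2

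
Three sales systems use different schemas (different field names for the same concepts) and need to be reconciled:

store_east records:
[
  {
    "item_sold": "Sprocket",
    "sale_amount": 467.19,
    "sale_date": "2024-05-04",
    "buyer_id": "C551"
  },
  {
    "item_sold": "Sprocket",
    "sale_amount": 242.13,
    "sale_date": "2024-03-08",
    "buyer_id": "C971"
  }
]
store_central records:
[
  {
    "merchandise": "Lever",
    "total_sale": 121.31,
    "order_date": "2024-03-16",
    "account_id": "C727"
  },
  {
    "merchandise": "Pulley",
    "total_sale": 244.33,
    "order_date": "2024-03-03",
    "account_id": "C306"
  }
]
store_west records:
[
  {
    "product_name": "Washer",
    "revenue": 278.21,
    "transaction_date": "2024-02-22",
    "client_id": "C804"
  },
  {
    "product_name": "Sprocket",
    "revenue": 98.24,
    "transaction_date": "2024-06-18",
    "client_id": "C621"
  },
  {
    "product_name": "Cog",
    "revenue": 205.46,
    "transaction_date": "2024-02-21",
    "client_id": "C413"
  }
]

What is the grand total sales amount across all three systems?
1656.87

Schema reconciliation - all amount fields map to sale amount:

store_east (sale_amount): 709.32
store_central (total_sale): 365.64
store_west (revenue): 581.91

Grand total: 1656.87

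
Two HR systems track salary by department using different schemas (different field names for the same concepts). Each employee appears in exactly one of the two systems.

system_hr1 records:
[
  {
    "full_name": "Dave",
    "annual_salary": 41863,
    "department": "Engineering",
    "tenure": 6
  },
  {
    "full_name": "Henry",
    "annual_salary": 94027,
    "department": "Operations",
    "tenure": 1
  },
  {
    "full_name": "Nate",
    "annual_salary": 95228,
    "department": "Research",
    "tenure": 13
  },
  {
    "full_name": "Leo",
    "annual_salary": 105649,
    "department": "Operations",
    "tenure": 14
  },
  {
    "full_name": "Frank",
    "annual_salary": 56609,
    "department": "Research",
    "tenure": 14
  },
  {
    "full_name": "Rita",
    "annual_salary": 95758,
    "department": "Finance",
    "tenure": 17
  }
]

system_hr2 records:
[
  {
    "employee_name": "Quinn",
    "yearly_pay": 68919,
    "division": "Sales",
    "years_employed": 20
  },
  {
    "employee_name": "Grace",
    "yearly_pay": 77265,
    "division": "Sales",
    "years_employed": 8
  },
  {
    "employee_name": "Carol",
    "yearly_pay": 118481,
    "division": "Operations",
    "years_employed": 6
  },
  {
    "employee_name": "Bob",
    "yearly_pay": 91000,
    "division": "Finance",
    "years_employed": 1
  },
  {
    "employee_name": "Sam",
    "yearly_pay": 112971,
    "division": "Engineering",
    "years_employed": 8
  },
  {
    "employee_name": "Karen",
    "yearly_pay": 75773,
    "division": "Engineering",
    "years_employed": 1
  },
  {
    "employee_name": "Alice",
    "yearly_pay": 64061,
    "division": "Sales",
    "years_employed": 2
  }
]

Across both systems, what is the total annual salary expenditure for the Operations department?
318157

Schema mappings:
- "department" (system_hr1) = "division" (system_hr2) = department
- "annual_salary" (system_hr1) = "yearly_pay" (system_hr2) = salary

Operations salaries from system_hr1: 199676
Operations salaries from system_hr2: 118481

Total: 199676 + 118481 = 318157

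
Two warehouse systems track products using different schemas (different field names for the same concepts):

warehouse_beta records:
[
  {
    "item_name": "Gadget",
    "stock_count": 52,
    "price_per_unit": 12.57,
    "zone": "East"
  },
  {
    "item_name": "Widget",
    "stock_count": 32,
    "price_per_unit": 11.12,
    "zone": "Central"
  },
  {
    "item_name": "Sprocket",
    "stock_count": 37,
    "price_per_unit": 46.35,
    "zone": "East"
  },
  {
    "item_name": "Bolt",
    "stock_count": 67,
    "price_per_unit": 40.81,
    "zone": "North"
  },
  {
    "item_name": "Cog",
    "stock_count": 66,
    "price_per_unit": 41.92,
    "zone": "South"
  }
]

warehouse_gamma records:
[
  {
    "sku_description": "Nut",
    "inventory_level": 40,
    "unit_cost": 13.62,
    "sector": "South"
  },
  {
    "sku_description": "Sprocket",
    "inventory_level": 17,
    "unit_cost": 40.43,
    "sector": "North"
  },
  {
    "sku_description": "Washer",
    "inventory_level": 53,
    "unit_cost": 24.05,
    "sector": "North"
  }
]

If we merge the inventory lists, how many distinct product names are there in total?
7

Schema mapping: "item_name" (warehouse_beta) = "sku_description" (warehouse_gamma) = product name

Products in warehouse_beta: ['Bolt', 'Cog', 'Gadget', 'Sprocket', 'Widget']
Products in warehouse_gamma: ['Nut', 'Sprocket', 'Washer']

Union (unique products): ['Bolt', 'Cog', 'Gadget', 'Nut', 'Sprocket', 'Washer', 'Widget']
Count: 7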